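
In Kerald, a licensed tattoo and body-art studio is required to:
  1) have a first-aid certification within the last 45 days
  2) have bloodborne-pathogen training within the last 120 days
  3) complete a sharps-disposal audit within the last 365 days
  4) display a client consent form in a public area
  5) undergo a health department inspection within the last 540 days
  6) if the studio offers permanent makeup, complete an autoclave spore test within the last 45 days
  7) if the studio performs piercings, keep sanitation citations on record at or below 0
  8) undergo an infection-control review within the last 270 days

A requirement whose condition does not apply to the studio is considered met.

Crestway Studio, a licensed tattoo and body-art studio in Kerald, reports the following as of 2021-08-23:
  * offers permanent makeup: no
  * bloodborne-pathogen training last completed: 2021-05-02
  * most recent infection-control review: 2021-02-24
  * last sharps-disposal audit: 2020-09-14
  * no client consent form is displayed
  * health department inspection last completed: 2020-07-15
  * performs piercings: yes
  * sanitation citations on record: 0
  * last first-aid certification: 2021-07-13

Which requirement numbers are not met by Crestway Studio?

1. first-aid certification 41 days ago vs limit 45 → met
2. bloodborne-pathogen training 113 days ago vs limit 120 → met
3. sharps-disposal audit 343 days ago vs limit 365 → met
4. client consent form absent → not met
5. health department inspection 404 days ago vs limit 540 → met
6. condition 'offers permanent makeup' does not hold → requirement n/a → met
7. condition 'performs piercings' holds; sanitation citations on record 0 ≤ 0 → met
8. infection-control review 180 days ago vs limit 270 → met
Not met: 4

4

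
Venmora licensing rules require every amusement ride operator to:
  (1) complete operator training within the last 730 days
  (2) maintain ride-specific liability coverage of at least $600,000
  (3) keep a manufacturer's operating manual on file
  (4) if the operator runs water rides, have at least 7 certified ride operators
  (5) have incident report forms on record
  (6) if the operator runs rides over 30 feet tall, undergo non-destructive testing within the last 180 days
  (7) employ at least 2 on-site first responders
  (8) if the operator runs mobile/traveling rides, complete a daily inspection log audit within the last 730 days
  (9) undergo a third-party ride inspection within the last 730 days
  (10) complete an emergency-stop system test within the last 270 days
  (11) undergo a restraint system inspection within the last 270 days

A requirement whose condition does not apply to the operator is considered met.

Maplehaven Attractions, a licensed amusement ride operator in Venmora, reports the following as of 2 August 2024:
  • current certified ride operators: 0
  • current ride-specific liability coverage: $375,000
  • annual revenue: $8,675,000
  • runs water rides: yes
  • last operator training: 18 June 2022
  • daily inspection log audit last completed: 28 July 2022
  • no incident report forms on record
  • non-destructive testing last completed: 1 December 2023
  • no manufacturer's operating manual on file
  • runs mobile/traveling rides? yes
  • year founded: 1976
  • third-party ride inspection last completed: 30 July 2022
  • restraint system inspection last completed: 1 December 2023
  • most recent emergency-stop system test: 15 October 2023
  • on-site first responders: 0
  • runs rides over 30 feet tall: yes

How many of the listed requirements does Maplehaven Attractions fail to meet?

1. operator training 776 days ago vs limit 730 → not met
2. ride-specific liability coverage $375,000 < $600,000 → not met
3. manufacturer's operating manual absent → not met
4. condition 'runs water rides' holds; certified ride operators 0 < 7 → not met
5. incident report forms absent → not met
6. condition 'runs rides over 30 feet tall' holds; non-destructive testing 245 days ago vs limit 180 → not met
7. on-site first responders 0 < 2 → not met
8. condition 'runs mobile/traveling rides' holds; daily inspection log audit 736 days ago vs limit 730 → not met
9. third-party ride inspection 734 days ago vs limit 730 → not met
10. emergency-stop system test 292 days ago vs limit 270 → not met
11. restraint system inspection 245 days ago vs limit 270 → met
Not met: 10 of 11

10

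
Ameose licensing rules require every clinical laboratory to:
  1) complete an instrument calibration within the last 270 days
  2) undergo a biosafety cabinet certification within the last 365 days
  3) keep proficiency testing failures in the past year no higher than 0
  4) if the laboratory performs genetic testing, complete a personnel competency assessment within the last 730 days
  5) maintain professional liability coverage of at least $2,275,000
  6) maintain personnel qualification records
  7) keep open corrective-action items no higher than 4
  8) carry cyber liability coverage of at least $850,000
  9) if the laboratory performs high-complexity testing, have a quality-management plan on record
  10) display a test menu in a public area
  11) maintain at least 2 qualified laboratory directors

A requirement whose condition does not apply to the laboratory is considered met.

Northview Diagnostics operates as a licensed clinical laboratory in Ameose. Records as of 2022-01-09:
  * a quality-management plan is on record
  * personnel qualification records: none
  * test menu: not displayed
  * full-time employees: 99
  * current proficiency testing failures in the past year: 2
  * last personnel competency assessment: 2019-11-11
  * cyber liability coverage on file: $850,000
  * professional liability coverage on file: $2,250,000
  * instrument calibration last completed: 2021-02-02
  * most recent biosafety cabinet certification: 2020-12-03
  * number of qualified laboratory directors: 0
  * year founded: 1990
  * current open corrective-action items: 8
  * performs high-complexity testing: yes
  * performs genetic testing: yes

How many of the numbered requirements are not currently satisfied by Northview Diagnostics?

1. instrument calibration 341 days ago vs limit 270 → not met
2. biosafety cabinet certification 402 days ago vs limit 365 → not met
3. proficiency testing failures in the past year 2 > 0 → not met
4. condition 'performs genetic testing' holds; personnel competency assessment 790 days ago vs limit 730 → not met
5. professional liability coverage $2,250,000 < $2,275,000 → not met
6. personnel qualification records absent → not met
7. open corrective-action items 8 > 4 → not met
8. cyber liability coverage $850,000 ≥ $850,000 → met
9. condition 'performs high-complexity testing' holds; quality-management plan present → met
10. test menu absent → not met
11. qualified laboratory directors 0 < 2 → not met
Not met: 9 of 11

9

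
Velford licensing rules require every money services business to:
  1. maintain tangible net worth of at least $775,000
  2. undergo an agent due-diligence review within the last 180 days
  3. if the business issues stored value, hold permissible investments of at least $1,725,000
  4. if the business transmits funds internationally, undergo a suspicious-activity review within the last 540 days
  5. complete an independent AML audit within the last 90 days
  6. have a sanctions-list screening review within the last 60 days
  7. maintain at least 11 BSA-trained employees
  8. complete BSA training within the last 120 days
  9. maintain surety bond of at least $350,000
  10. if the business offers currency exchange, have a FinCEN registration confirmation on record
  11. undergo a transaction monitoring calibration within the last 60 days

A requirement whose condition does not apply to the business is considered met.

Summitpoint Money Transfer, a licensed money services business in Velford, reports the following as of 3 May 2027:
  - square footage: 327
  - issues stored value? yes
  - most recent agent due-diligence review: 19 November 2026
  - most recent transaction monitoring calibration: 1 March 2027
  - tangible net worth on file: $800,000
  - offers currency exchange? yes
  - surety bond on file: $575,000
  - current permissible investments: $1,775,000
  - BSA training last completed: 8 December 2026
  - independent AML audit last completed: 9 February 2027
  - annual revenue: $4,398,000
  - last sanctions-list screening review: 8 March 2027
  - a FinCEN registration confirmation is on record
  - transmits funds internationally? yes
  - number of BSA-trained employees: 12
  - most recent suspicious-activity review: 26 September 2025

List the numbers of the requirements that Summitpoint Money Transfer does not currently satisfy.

1. tangible net worth $800,000 ≥ $775,000 → met
2. agent due-diligence review 165 days ago vs limit 180 → met
3. condition 'issues stored value' holds; permissible investments $1,775,000 ≥ $1,725,000 → met
4. condition 'transmits funds internationally' holds; suspicious-activity review 584 days ago vs limit 540 → not met
5. independent AML audit 83 days ago vs limit 90 → met
6. sanctions-list screening review 56 days ago vs limit 60 → met
7. BSA-trained employees 12 ≥ 11 → met
8. BSA training 146 days ago vs limit 120 → not met
9. surety bond $575,000 ≥ $350,000 → met
10. condition 'offers currency exchange' holds; FinCEN registration confirmation present → met
11. transaction monitoring calibration 63 days ago vs limit 60 → not met
Not met: 4, 8, 11

4, 8, 11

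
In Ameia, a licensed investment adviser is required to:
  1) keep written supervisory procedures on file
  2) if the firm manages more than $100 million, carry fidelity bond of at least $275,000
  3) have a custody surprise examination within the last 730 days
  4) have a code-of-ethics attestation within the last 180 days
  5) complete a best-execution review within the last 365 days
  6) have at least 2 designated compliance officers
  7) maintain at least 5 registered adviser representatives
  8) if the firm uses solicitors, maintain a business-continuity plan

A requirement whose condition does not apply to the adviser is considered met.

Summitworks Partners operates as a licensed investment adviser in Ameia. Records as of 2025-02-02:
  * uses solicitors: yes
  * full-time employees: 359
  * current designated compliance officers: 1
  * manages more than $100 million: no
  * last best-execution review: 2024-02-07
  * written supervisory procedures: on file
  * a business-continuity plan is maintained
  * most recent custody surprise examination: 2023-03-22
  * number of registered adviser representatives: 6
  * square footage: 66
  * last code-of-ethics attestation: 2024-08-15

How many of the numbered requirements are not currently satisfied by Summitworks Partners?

1

1. written supervisory procedures present → met
2. condition 'manages more than $100 million' does not hold → requirement n/a → met
3. custody surprise examination 683 days ago vs limit 730 → met
4. code-of-ethics attestation 171 days ago vs limit 180 → met
5. best-execution review 361 days ago vs limit 365 → met
6. designated compliance officers 1 < 2 → not met
7. registered adviser representatives 6 ≥ 5 → met
8. condition 'uses solicitors' holds; business-continuity plan present → met
Not met: 1 of 8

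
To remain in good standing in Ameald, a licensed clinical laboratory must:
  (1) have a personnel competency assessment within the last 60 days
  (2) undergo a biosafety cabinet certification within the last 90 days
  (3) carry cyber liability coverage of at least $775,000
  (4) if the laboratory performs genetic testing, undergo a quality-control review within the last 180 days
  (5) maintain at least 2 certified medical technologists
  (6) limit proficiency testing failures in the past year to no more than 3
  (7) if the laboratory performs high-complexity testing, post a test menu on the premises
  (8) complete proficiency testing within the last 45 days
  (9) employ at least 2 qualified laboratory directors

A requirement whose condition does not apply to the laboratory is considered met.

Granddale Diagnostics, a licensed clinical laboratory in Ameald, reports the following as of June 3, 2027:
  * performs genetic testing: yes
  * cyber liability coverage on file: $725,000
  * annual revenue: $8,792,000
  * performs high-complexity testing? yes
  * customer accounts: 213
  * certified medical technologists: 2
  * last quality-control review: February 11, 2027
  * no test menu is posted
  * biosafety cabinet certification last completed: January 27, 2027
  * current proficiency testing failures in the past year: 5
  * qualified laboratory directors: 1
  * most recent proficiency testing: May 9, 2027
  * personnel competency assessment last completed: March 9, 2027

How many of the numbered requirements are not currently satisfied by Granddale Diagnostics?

1. personnel competency assessment 86 days ago vs limit 60 → not met
2. biosafety cabinet certification 127 days ago vs limit 90 → not met
3. cyber liability coverage $725,000 < $775,000 → not met
4. condition 'performs genetic testing' holds; quality-control review 112 days ago vs limit 180 → met
5. certified medical technologists 2 ≥ 2 → met
6. proficiency testing failures in the past year 5 > 3 → not met
7. condition 'performs high-complexity testing' holds; test menu absent → not met
8. proficiency testing 25 days ago vs limit 45 → met
9. qualified laboratory directors 1 < 2 → not met
Not met: 6 of 9

6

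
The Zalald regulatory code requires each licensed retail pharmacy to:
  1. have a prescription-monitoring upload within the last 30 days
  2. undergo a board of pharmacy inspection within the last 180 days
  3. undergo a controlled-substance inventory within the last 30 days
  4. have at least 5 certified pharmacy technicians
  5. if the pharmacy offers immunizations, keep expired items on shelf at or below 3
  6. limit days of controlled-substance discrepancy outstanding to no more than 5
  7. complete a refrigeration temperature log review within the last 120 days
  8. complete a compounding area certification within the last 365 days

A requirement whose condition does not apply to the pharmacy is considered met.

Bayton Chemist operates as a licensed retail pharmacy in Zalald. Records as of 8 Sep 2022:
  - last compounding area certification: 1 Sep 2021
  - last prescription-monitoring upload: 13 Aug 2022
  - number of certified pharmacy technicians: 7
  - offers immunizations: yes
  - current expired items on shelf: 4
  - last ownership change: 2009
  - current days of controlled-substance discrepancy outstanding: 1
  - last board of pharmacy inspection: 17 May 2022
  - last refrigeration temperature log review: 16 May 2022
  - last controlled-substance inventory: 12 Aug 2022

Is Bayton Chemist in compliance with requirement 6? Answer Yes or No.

Yes

6. days of controlled-substance discrepancy outstanding 1 ≤ 5 → met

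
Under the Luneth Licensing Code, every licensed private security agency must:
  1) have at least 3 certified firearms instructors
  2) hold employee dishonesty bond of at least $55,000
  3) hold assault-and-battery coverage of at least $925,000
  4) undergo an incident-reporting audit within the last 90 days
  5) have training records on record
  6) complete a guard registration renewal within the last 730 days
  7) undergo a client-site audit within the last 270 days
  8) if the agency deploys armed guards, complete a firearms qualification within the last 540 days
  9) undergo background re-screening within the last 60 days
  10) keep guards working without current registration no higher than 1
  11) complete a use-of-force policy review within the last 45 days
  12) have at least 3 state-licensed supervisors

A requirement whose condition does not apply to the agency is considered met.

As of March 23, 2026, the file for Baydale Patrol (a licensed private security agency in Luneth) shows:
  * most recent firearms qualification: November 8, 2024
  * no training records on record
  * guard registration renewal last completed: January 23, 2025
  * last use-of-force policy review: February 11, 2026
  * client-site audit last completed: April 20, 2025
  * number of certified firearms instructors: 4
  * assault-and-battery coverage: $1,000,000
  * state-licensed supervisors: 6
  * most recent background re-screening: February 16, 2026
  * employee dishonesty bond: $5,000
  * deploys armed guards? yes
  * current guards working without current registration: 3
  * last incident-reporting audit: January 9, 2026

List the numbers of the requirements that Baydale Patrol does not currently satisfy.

2, 5, 7, 10

1. certified firearms instructors 4 ≥ 3 → met
2. employee dishonesty bond $5,000 < $55,000 → not met
3. assault-and-battery coverage $1,000,000 ≥ $925,000 → met
4. incident-reporting audit 73 days ago vs limit 90 → met
5. training records absent → not met
6. guard registration renewal 424 days ago vs limit 730 → met
7. client-site audit 337 days ago vs limit 270 → not met
8. condition 'deploys armed guards' holds; firearms qualification 500 days ago vs limit 540 → met
9. background re-screening 35 days ago vs limit 60 → met
10. guards working without current registration 3 > 1 → not met
11. use-of-force policy review 40 days ago vs limit 45 → met
12. state-licensed supervisors 6 ≥ 3 → met
Not met: 2, 5, 7, 10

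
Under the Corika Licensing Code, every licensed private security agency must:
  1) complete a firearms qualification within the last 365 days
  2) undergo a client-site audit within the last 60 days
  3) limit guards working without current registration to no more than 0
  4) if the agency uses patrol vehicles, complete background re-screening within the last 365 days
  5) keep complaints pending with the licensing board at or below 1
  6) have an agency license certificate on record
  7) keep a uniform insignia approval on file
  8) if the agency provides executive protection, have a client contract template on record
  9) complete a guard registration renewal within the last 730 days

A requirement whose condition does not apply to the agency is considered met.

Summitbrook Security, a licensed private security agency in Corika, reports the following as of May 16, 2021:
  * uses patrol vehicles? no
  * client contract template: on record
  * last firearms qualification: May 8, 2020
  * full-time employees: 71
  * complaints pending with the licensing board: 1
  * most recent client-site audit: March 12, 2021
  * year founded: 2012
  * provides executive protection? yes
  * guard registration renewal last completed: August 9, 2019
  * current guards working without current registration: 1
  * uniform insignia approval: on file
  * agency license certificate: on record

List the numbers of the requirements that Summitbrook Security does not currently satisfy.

1. firearms qualification 373 days ago vs limit 365 → not met
2. client-site audit 65 days ago vs limit 60 → not met
3. guards working without current registration 1 > 0 → not met
4. condition 'uses patrol vehicles' does not hold → requirement n/a → met
5. complaints pending with the licensing board 1 ≤ 1 → met
6. agency license certificate present → met
7. uniform insignia approval present → met
8. condition 'provides executive protection' holds; client contract template present → met
9. guard registration renewal 646 days ago vs limit 730 → met
Not met: 1, 2, 3

1, 2, 3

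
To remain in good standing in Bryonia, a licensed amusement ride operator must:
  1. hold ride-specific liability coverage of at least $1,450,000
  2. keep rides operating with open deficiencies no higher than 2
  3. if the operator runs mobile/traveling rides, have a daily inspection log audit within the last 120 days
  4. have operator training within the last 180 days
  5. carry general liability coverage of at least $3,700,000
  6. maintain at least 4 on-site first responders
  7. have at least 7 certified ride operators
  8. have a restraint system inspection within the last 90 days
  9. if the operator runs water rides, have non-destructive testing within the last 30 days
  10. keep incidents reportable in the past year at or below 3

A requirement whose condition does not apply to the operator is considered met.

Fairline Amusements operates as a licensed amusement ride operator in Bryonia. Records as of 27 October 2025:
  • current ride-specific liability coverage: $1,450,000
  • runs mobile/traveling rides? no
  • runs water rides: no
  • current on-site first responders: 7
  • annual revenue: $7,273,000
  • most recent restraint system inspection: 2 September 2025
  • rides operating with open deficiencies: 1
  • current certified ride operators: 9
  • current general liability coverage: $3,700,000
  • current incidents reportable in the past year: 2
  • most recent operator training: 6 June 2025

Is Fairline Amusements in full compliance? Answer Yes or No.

Yes

1. ride-specific liability coverage $1,450,000 ≥ $1,450,000 → met
2. rides operating with open deficiencies 1 ≤ 2 → met
3. condition 'runs mobile/traveling rides' does not hold → requirement n/a → met
4. operator training 143 days ago vs limit 180 → met
5. general liability coverage $3,700,000 ≥ $3,700,000 → met
6. on-site first responders 7 ≥ 4 → met
7. certified ride operators 9 ≥ 7 → met
8. restraint system inspection 55 days ago vs limit 90 → met
9. condition 'runs water rides' does not hold → requirement n/a → met
10. incidents reportable in the past year 2 ≤ 3 → met
All met.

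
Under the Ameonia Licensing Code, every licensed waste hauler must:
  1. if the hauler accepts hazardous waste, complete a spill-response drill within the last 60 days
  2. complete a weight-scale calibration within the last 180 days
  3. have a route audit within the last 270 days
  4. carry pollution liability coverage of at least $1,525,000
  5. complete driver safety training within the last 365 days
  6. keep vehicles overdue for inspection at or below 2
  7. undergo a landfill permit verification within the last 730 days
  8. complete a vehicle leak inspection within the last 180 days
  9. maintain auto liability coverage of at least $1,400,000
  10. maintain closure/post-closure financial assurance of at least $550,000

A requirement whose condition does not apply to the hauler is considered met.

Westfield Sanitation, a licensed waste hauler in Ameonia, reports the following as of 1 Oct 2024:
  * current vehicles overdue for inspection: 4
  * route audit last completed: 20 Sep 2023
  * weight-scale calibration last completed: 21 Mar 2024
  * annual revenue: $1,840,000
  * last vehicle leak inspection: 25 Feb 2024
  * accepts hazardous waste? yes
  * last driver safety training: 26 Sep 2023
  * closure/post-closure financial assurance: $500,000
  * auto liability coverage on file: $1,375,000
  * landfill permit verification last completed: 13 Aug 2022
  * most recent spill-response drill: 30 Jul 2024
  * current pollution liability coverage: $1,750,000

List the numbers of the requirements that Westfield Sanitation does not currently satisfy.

1. condition 'accepts hazardous waste' holds; spill-response drill 63 days ago vs limit 60 → not met
2. weight-scale calibration 194 days ago vs limit 180 → not met
3. route audit 377 days ago vs limit 270 → not met
4. pollution liability coverage $1,750,000 ≥ $1,525,000 → met
5. driver safety training 371 days ago vs limit 365 → not met
6. vehicles overdue for inspection 4 > 2 → not met
7. landfill permit verification 780 days ago vs limit 730 → not met
8. vehicle leak inspection 219 days ago vs limit 180 → not met
9. auto liability coverage $1,375,000 < $1,400,000 → not met
10. closure/post-closure financial assurance $500,000 < $550,000 → not met
Not met: 1, 2, 3, 5, 6, 7, 8, 9, 10

1, 2, 3, 5, 6, 7, 8, 9, 10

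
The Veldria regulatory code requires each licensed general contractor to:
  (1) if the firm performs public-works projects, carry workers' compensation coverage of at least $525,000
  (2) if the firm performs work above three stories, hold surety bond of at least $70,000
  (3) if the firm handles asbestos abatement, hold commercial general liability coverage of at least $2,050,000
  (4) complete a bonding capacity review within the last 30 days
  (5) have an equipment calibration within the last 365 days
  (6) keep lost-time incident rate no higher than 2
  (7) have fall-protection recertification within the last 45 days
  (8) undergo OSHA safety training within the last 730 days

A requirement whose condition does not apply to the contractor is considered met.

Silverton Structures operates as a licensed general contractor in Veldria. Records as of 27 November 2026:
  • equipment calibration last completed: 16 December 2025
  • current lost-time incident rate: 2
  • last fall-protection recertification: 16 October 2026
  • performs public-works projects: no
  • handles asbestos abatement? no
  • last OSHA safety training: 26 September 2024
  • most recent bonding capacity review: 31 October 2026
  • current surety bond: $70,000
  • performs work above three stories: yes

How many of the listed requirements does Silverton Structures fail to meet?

1. condition 'performs public-works projects' does not hold → requirement n/a → met
2. condition 'performs work above three stories' holds; surety bond $70,000 ≥ $70,000 → met
3. condition 'handles asbestos abatement' does not hold → requirement n/a → met
4. bonding capacity review 27 days ago vs limit 30 → met
5. equipment calibration 346 days ago vs limit 365 → met
6. lost-time incident rate 2 ≤ 2 → met
7. fall-protection recertification 42 days ago vs limit 45 → met
8. OSHA safety training 792 days ago vs limit 730 → not met
Not met: 1 of 8

1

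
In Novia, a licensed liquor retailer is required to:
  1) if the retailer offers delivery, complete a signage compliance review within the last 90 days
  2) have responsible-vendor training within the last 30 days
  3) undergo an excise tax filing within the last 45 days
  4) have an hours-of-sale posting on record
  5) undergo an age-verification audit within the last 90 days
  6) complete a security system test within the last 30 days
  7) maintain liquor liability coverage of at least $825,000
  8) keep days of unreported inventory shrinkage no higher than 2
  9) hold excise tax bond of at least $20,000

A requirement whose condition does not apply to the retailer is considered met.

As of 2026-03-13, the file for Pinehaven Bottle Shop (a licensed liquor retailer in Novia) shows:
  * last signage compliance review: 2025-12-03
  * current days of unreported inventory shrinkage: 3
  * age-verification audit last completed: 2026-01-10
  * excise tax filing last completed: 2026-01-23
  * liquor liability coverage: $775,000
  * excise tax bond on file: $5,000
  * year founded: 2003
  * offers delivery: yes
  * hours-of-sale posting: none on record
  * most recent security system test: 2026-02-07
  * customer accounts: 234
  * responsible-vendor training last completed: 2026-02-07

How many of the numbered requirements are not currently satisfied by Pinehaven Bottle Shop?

1. condition 'offers delivery' holds; signage compliance review 100 days ago vs limit 90 → not met
2. responsible-vendor training 34 days ago vs limit 30 → not met
3. excise tax filing 49 days ago vs limit 45 → not met
4. hours-of-sale posting absent → not met
5. age-verification audit 62 days ago vs limit 90 → met
6. security system test 34 days ago vs limit 30 → not met
7. liquor liability coverage $775,000 < $825,000 → not met
8. days of unreported inventory shrinkage 3 > 2 → not met
9. excise tax bond $5,000 < $20,000 → not met
Not met: 8 of 9

8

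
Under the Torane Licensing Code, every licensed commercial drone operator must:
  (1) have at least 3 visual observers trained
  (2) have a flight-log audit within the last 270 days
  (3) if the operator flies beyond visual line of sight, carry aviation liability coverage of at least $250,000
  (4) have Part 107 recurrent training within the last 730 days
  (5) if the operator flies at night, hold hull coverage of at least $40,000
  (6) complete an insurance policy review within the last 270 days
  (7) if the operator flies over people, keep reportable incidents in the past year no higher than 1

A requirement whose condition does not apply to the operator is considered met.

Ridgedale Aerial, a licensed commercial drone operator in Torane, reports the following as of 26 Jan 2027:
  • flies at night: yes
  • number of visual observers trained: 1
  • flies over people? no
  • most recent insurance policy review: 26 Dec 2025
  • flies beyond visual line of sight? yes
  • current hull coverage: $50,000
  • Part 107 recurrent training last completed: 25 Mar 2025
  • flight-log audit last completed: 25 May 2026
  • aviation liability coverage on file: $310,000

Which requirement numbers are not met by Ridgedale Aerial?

1, 6

1. visual observers trained 1 < 3 → not met
2. flight-log audit 246 days ago vs limit 270 → met
3. condition 'flies beyond visual line of sight' holds; aviation liability coverage $310,000 ≥ $250,000 → met
4. Part 107 recurrent training 672 days ago vs limit 730 → met
5. condition 'flies at night' holds; hull coverage $50,000 ≥ $40,000 → met
6. insurance policy review 396 days ago vs limit 270 → not met
7. condition 'flies over people' does not hold → requirement n/a → met
Not met: 1, 6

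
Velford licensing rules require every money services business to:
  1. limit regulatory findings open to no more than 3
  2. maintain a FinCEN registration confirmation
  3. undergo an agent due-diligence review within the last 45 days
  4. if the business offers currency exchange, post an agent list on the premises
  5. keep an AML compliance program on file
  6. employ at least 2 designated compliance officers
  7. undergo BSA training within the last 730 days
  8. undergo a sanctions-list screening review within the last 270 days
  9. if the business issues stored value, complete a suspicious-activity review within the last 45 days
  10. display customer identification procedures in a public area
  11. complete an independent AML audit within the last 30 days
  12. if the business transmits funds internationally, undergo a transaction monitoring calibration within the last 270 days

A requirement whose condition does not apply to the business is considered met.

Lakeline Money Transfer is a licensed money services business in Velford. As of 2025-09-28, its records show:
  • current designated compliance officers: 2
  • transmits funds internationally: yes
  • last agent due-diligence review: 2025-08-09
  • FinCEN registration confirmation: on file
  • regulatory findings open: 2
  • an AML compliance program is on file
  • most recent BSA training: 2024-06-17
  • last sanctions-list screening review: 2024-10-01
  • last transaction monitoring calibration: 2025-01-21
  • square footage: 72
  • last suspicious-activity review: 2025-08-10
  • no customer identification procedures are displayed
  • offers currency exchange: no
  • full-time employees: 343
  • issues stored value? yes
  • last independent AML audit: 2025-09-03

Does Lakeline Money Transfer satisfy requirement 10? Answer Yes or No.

No

10. customer identification procedures absent → not met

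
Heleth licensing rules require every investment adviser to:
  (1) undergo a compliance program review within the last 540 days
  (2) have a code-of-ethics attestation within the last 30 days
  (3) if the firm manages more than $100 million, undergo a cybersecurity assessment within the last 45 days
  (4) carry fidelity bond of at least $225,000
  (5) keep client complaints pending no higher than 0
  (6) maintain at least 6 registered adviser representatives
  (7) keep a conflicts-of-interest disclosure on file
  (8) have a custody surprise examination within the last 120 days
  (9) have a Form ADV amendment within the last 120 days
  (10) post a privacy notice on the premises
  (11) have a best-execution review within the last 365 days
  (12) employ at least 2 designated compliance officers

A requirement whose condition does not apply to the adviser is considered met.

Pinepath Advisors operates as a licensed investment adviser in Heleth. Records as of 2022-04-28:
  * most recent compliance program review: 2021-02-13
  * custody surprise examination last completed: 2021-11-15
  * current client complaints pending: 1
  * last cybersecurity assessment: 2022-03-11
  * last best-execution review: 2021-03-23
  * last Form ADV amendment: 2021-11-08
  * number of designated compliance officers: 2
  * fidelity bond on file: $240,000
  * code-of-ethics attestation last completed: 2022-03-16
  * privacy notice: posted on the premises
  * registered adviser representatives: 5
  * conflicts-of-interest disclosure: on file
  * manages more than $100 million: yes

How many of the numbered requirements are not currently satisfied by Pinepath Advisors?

1. compliance program review 439 days ago vs limit 540 → met
2. code-of-ethics attestation 43 days ago vs limit 30 → not met
3. condition 'manages more than $100 million' holds; cybersecurity assessment 48 days ago vs limit 45 → not met
4. fidelity bond $240,000 ≥ $225,000 → met
5. client complaints pending 1 > 0 → not met
6. registered adviser representatives 5 < 6 → not met
7. conflicts-of-interest disclosure present → met
8. custody surprise examination 164 days ago vs limit 120 → not met
9. Form ADV amendment 171 days ago vs limit 120 → not met
10. privacy notice present → met
11. best-execution review 401 days ago vs limit 365 → not met
12. designated compliance officers 2 ≥ 2 → met
Not met: 7 of 12

7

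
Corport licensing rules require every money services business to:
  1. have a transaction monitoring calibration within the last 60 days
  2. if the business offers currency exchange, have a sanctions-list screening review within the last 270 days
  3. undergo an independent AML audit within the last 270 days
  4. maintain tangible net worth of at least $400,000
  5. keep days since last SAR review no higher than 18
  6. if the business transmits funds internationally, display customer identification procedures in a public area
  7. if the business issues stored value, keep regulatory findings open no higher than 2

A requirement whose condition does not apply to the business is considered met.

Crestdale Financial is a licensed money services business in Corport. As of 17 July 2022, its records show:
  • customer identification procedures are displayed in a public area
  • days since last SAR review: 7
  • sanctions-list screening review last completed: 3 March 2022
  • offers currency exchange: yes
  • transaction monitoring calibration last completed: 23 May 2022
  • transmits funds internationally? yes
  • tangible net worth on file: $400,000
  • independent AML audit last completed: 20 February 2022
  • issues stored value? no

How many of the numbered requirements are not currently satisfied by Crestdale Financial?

0

1. transaction monitoring calibration 55 days ago vs limit 60 → met
2. condition 'offers currency exchange' holds; sanctions-list screening review 136 days ago vs limit 270 → met
3. independent AML audit 147 days ago vs limit 270 → met
4. tangible net worth $400,000 ≥ $400,000 → met
5. days since last SAR review 7 ≤ 18 → met
6. condition 'transmits funds internationally' holds; customer identification procedures present → met
7. condition 'issues stored value' does not hold → requirement n/a → met
Not met: 0 of 7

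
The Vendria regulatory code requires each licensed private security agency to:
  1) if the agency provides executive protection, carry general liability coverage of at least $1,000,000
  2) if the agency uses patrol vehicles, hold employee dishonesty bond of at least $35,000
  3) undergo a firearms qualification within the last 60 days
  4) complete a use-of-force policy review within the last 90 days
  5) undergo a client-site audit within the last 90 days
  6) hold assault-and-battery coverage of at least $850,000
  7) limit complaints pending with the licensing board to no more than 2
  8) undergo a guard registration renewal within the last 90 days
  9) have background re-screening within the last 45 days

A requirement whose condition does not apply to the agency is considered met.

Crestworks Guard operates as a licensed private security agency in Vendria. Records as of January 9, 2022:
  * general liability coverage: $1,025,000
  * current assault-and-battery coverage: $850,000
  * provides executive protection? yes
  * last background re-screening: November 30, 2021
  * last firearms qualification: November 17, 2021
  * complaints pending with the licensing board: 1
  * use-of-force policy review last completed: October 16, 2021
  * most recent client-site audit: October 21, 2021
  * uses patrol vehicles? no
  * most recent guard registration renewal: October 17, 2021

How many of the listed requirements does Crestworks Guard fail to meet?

0

1. condition 'provides executive protection' holds; general liability coverage $1,025,000 ≥ $1,000,000 → met
2. condition 'uses patrol vehicles' does not hold → requirement n/a → met
3. firearms qualification 53 days ago vs limit 60 → met
4. use-of-force policy review 85 days ago vs limit 90 → met
5. client-site audit 80 days ago vs limit 90 → met
6. assault-and-battery coverage $850,000 ≥ $850,000 → met
7. complaints pending with the licensing board 1 ≤ 2 → met
8. guard registration renewal 84 days ago vs limit 90 → met
9. background re-screening 40 days ago vs limit 45 → met
Not met: 0 of 9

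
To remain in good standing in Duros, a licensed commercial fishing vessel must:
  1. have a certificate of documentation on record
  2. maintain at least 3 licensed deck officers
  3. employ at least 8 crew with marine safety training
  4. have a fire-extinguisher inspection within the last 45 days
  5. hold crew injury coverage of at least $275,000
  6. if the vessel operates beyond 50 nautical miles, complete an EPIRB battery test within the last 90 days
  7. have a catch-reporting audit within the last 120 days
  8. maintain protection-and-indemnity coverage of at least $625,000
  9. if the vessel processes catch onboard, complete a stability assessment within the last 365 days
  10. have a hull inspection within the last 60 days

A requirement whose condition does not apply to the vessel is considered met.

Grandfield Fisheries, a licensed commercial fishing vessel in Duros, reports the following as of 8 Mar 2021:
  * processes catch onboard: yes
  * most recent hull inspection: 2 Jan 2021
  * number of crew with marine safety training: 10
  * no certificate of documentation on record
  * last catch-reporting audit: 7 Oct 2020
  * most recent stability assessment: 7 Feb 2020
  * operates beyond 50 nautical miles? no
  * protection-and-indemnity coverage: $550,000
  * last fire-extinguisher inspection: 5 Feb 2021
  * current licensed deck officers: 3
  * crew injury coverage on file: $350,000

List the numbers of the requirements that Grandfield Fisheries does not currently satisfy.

1, 7, 8, 9, 10

1. certificate of documentation absent → not met
2. licensed deck officers 3 ≥ 3 → met
3. crew with marine safety training 10 ≥ 8 → met
4. fire-extinguisher inspection 31 days ago vs limit 45 → met
5. crew injury coverage $350,000 ≥ $275,000 → met
6. condition 'operates beyond 50 nautical miles' does not hold → requirement n/a → met
7. catch-reporting audit 152 days ago vs limit 120 → not met
8. protection-and-indemnity coverage $550,000 < $625,000 → not met
9. condition 'processes catch onboard' holds; stability assessment 395 days ago vs limit 365 → not met
10. hull inspection 65 days ago vs limit 60 → not met
Not met: 1, 7, 8, 9, 10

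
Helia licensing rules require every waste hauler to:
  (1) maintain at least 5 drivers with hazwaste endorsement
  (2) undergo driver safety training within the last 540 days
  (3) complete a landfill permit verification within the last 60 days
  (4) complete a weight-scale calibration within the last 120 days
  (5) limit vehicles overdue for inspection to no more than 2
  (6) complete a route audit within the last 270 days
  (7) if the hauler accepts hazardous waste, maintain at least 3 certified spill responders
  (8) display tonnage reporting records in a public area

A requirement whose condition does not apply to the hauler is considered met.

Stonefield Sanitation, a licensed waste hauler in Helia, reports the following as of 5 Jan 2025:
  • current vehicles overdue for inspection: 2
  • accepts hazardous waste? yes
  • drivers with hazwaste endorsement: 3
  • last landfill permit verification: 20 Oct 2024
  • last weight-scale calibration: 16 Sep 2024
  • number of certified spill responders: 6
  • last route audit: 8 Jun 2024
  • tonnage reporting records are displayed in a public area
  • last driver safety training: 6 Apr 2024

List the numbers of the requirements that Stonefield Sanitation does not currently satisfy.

1. drivers with hazwaste endorsement 3 < 5 → not met
2. driver safety training 274 days ago vs limit 540 → met
3. landfill permit verification 77 days ago vs limit 60 → not met
4. weight-scale calibration 111 days ago vs limit 120 → met
5. vehicles overdue for inspection 2 ≤ 2 → met
6. route audit 211 days ago vs limit 270 → met
7. condition 'accepts hazardous waste' holds; certified spill responders 6 ≥ 3 → met
8. tonnage reporting records present → met
Not met: 1, 3

1, 3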